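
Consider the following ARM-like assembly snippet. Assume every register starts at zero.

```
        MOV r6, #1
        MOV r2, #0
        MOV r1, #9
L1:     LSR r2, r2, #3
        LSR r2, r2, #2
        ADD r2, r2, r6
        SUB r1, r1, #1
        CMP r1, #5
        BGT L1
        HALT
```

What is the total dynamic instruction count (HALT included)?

MOV r6, #1 → r6=1
MOV r2, #0 → r2=0
MOV r1, #9 → r1=9
LSR r2, r2, #3 → r2=0>>3=0
LSR r2, r2, #2 → r2=0>>2=0
ADD r2, r2, r6 → r2=0+1=1
SUB r1, r1, #1 → r1=9-1=8
CMP r1, #5  (cmp 8,5)
BGT L1: taken
LSR r2, r2, #3 → r2=1>>3=0
LSR r2, r2, #2 → r2=0>>2=0
ADD r2, r2, r6 → r2=0+1=1
SUB r1, r1, #1 → r1=8-1=7
CMP r1, #5  (cmp 7,5)
BGT L1: taken
LSR r2, r2, #3 → r2=1>>3=0
LSR r2, r2, #2 → r2=0>>2=0
ADD r2, r2, r6 → r2=0+1=1
SUB r1, r1, #1 → r1=7-1=6
CMP r1, #5  (cmp 6,5)
BGT L1: taken
LSR r2, r2, #3 → r2=1>>3=0
LSR r2, r2, #2 → r2=0>>2=0
ADD r2, r2, r6 → r2=0+1=1
SUB r1, r1, #1 → r1=6-1=5
CMP r1, #5  (cmp 5,5)
BGT L1: not taken
halt.
Total executed instructions: 28.

28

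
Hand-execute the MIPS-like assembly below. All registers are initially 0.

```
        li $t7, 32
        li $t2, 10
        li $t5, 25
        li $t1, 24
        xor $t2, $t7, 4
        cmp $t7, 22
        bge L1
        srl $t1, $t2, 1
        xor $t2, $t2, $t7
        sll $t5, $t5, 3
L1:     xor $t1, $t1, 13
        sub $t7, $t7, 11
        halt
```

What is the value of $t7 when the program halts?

after li $t7, 32: $t7=32
after li $t2, 10: $t2=10
after li $t5, 25: $t5=25
after li $t1, 24: $t1=24
after xor $t2, $t7, 4: $t2=32^4=36
cmp $t7, 22  (cmp 32,22)
bge L1: taken
after xor $t1, $t1, 13: $t1=24^13=21
after sub $t7, $t7, 11: $t7=32-11=21
halt.

21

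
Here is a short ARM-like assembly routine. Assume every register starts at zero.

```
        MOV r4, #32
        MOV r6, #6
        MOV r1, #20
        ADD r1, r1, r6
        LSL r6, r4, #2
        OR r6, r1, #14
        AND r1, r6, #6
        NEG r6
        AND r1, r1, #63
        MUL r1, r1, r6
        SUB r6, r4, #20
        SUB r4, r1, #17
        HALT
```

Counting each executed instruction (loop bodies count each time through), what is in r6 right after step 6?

30

after MOV r4, #32: r4=32
after MOV r6, #6: r6=6
after MOV r1, #20: r1=20
after ADD r1, r1, r6: r1=20+6=26
after LSL r6, r4, #2: r6=32<<2=128
after OR r6, r1, #14: r6=26|14=30
After step 6: r6 = 30.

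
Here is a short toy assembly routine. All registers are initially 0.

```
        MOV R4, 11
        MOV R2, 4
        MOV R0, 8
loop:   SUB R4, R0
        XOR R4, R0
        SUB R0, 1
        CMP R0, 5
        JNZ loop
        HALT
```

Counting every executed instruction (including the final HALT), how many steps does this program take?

19

MOV R4, 11 → R4=11
MOV R2, 4 → R2=4
MOV R0, 8 → R0=8
SUB R4, R0 → R4=11-8=3
XOR R4, R0 → R4=3^8=11
SUB R0, 1 → R0=8-1=7
CMP R0, 5  (cmp 7,5)
JNZ loop: taken
SUB R4, R0 → R4=11-7=4
XOR R4, R0 → R4=4^7=3
SUB R0, 1 → R0=7-1=6
CMP R0, 5  (cmp 6,5)
JNZ loop: taken
SUB R4, R0 → R4=3-6=-3
XOR R4, R0 → R4=(-3)^6=-5
SUB R0, 1 → R0=6-1=5
CMP R0, 5  (cmp 5,5)
JNZ loop: not taken
halt.
Total executed instructions: 19.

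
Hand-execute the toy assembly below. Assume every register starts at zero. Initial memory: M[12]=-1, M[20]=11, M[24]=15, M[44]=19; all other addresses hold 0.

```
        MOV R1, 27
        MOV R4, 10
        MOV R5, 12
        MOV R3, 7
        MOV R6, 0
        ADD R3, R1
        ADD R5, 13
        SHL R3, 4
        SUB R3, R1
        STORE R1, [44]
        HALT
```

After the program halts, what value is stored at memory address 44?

R1=27
R4=10
R5=12
R3=7
R6=0
R3=7+27=34
R5=12+13=25
R3=34<<4=544
R3=544-27=517
STORE R1, [44] → M[44]=27
halt.

27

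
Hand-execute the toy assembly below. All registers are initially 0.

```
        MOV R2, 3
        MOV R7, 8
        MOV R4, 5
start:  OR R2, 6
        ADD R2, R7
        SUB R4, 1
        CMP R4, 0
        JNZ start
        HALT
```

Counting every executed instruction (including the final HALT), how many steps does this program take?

R2=3
R7=8
R4=5
R2=3|6=7
R2=7+8=15
R4=5-1=4
CMP R4, 0  (cmp 4,0)
JNZ start: taken
R2=15|6=15
R2=15+8=23
R4=4-1=3
CMP R4, 0  (cmp 3,0)
JNZ start: taken
R2=23|6=23
R2=23+8=31
R4=3-1=2
CMP R4, 0  (cmp 2,0)
JNZ start: taken
R2=31|6=31
R2=31+8=39
R4=2-1=1
CMP R4, 0  (cmp 1,0)
JNZ start: taken
R2=39|6=39
R2=39+8=47
R4=1-1=0
CMP R4, 0  (cmp 0,0)
JNZ start: not taken
halt.
Total executed instructions: 29.

29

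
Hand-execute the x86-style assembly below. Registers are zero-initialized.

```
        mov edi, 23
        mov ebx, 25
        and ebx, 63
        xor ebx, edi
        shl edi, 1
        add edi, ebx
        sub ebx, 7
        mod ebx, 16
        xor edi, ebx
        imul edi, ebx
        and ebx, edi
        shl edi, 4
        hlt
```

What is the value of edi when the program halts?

edi=23
ebx=25
ebx=25&63=25
ebx=25^23=14
edi=23<<1=46
edi=46+14=60
ebx=14-7=7
ebx=7%16=7
edi=60^7=59
edi=59*7=413
ebx=7&413=5
edi=413<<4=6608
halt.

6608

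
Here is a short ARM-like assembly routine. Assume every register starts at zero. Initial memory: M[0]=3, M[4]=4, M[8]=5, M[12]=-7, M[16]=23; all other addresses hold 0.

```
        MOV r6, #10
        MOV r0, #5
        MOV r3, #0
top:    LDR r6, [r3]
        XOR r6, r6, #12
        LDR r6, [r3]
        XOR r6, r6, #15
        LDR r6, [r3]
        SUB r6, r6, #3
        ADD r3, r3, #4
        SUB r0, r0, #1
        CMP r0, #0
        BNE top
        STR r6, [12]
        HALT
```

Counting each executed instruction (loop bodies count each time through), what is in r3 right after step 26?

MOV r6, #10 → r6=10
MOV r0, #5 → r0=5
MOV r3, #0 → r3=0
LDR r6, [r3] → r6=M[0]=3
XOR r6, r6, #12 → r6=3^12=15
LDR r6, [r3] → r6=M[0]=3
XOR r6, r6, #15 → r6=3^15=12
LDR r6, [r3] → r6=M[0]=3
SUB r6, r6, #3 → r6=3-3=0
ADD r3, r3, #4 → r3=0+4=4
SUB r0, r0, #1 → r0=5-1=4
CMP r0, #0  (cmp 4,0)
BNE top: taken
LDR r6, [r3] → r6=M[4]=4
XOR r6, r6, #12 → r6=4^12=8
LDR r6, [r3] → r6=M[4]=4
XOR r6, r6, #15 → r6=4^15=11
LDR r6, [r3] → r6=M[4]=4
SUB r6, r6, #3 → r6=4-3=1
ADD r3, r3, #4 → r3=4+4=8
SUB r0, r0, #1 → r0=4-1=3
CMP r0, #0  (cmp 3,0)
BNE top: taken
LDR r6, [r3] → r6=M[8]=5
XOR r6, r6, #12 → r6=5^12=9
LDR r6, [r3] → r6=M[8]=5
After step 26: r3 = 8.

8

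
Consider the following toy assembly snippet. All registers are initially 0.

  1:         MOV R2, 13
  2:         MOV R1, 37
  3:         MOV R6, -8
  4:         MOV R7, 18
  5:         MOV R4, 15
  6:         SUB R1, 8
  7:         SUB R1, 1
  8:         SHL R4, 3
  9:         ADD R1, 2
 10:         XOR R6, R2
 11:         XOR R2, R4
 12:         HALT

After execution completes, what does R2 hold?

117

R2=13
R1=37
R6=-8
R7=18
R4=15
R1=37-8=29
R1=29-1=28
R4=15<<3=120
R1=28+2=30
R6=(-8)^13=-11
R2=13^120=117
halt.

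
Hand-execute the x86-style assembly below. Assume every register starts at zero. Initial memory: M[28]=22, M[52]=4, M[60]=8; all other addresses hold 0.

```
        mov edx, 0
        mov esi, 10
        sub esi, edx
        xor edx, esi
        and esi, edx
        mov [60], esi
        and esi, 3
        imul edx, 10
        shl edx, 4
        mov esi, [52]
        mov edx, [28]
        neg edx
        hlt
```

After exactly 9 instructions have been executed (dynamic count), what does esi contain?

2

mov edx, 0 → edx=0
mov esi, 10 → esi=10
sub esi, edx → esi=10-0=10
xor edx, esi → edx=0^10=10
and esi, edx → esi=10&10=10
mov [60], esi → M[60]=10
and esi, 3 → esi=10&3=2
imul edx, 10 → edx=10*10=100
shl edx, 4 → edx=100<<4=1600
After step 9: esi = 2.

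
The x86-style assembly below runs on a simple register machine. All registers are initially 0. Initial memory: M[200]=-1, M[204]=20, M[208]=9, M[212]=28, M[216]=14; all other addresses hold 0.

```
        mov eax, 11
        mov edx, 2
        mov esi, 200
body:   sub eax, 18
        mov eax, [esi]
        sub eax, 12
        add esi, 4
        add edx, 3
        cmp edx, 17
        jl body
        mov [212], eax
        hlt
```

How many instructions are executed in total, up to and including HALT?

after mov eax, 11: eax=11
after mov edx, 2: edx=2
after mov esi, 200: esi=200
after sub eax, 18: eax=11-18=-7
after mov eax, [esi]: eax=M[200]=-1
after sub eax, 12: eax=(-1)-12=-13
after add esi, 4: esi=200+4=204
after add edx, 3: edx=2+3=5
cmp edx, 17  (cmp 5,17)
jl body: taken
after sub eax, 18: eax=(-13)-18=-31
after mov eax, [esi]: eax=M[204]=20
after sub eax, 12: eax=20-12=8
after add esi, 4: esi=204+4=208
after add edx, 3: edx=5+3=8
cmp edx, 17  (cmp 8,17)
jl body: taken
after sub eax, 18: eax=8-18=-10
after mov eax, [esi]: eax=M[208]=9
after sub eax, 12: eax=9-12=-3
after add esi, 4: esi=208+4=212
after add edx, 3: edx=8+3=11
cmp edx, 17  (cmp 11,17)
jl body: taken
after sub eax, 18: eax=(-3)-18=-21
after mov eax, [esi]: eax=M[212]=28
after sub eax, 12: eax=28-12=16
after add esi, 4: esi=212+4=216
after add edx, 3: edx=11+3=14
cmp edx, 17  (cmp 14,17)
jl body: taken
after sub eax, 18: eax=16-18=-2
after mov eax, [esi]: eax=M[216]=14
after sub eax, 12: eax=14-12=2
after add esi, 4: esi=216+4=220
after add edx, 3: edx=14+3=17
cmp edx, 17  (cmp 17,17)
jl body: not taken
mov [212], eax → M[212]=2
halt.
Total executed instructions: 40.

40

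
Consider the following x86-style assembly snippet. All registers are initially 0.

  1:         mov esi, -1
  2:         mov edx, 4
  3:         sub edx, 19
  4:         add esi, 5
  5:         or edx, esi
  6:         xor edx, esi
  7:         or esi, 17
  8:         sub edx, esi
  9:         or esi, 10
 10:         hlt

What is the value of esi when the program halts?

after mov esi, -1: esi=-1
after mov edx, 4: edx=4
after sub edx, 19: edx=4-19=-15
after add esi, 5: esi=(-1)+5=4
after or edx, esi: edx=(-15)|4=-11
after xor edx, esi: edx=(-11)^4=-15
after or esi, 17: esi=4|17=21
after sub edx, esi: edx=(-15)-21=-36
after or esi, 10: esi=21|10=31
halt.

31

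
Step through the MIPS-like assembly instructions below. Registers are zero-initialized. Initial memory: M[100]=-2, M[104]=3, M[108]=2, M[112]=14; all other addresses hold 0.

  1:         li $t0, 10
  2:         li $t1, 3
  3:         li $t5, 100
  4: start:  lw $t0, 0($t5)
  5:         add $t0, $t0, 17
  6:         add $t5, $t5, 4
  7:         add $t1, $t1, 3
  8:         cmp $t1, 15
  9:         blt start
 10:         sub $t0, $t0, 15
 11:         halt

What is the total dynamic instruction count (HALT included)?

29

after li $t0, 10: $t0=10
after li $t1, 3: $t1=3
after li $t5, 100: $t5=100
after lw $t0, 0($t5): $t0=M[100]=-2
after add $t0, $t0, 17: $t0=(-2)+17=15
after add $t5, $t5, 4: $t5=100+4=104
after add $t1, $t1, 3: $t1=3+3=6
cmp $t1, 15  (cmp 6,15)
blt start: taken
after lw $t0, 0($t5): $t0=M[104]=3
after add $t0, $t0, 17: $t0=3+17=20
after add $t5, $t5, 4: $t5=104+4=108
after add $t1, $t1, 3: $t1=6+3=9
cmp $t1, 15  (cmp 9,15)
blt start: taken
after lw $t0, 0($t5): $t0=M[108]=2
after add $t0, $t0, 17: $t0=2+17=19
after add $t5, $t5, 4: $t5=108+4=112
after add $t1, $t1, 3: $t1=9+3=12
cmp $t1, 15  (cmp 12,15)
blt start: taken
after lw $t0, 0($t5): $t0=M[112]=14
after add $t0, $t0, 17: $t0=14+17=31
after add $t5, $t5, 4: $t5=112+4=116
after add $t1, $t1, 3: $t1=12+3=15
cmp $t1, 15  (cmp 15,15)
blt start: not taken
after sub $t0, $t0, 15: $t0=31-15=16
halt.
Total executed instructions: 29.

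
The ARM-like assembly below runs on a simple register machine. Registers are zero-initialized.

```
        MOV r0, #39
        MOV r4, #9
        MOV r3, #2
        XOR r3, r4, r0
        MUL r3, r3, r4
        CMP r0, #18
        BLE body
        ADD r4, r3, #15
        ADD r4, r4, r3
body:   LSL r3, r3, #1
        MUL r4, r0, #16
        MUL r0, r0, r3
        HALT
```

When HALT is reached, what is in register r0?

32292

after MOV r0, #39: r0=39
after MOV r4, #9: r4=9
after MOV r3, #2: r3=2
after XOR r3, r4, r0: r3=9^39=46
after MUL r3, r3, r4: r3=46*9=414
CMP r0, #18  (cmp 39,18)
BLE body: not taken
after ADD r4, r3, #15: r4=414+15=429
after ADD r4, r4, r3: r4=429+414=843
after LSL r3, r3, #1: r3=414<<1=828
after MUL r4, r0, #16: r4=39*16=624
after MUL r0, r0, r3: r0=39*828=32292
halt.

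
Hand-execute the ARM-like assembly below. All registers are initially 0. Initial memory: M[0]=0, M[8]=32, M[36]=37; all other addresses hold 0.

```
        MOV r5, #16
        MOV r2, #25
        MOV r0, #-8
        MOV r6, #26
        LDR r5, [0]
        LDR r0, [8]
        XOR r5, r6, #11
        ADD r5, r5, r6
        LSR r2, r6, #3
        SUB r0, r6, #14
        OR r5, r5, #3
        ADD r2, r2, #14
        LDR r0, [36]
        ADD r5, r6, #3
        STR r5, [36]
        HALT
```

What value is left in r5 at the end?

29

r5=16
r2=25
r0=-8
r6=26
r5=M[0]=0
r0=M[8]=32
r5=26^11=17
r5=17+26=43
r2=26>>3=3
r0=26-14=12
r5=43|3=43
r2=3+14=17
r0=M[36]=37
r5=26+3=29
STR r5, [36] → M[36]=29
halt.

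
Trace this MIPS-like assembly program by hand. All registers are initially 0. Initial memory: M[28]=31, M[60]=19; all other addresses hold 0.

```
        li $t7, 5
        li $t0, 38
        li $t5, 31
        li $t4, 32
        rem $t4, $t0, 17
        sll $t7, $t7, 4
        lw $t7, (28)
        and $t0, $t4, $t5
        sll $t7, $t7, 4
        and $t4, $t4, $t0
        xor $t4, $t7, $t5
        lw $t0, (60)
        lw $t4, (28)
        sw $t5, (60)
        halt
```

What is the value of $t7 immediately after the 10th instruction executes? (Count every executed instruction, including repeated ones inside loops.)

496

after li $t7, 5: $t7=5
after li $t0, 38: $t0=38
after li $t5, 31: $t5=31
after li $t4, 32: $t4=32
after rem $t4, $t0, 17: $t4=38%17=4
after sll $t7, $t7, 4: $t7=5<<4=80
after lw $t7, (28): $t7=M[28]=31
after and $t0, $t4, $t5: $t0=4&31=4
after sll $t7, $t7, 4: $t7=31<<4=496
after and $t4, $t4, $t0: $t4=4&4=4
After step 10: $t7 = 496.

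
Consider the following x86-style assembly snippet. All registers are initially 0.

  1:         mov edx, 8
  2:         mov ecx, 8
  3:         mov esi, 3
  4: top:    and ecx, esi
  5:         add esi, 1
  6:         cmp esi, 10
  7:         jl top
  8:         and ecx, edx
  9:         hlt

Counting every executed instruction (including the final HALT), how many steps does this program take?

mov edx, 8 → edx=8
mov ecx, 8 → ecx=8
mov esi, 3 → esi=3
and ecx, esi → ecx=8&3=0
add esi, 1 → esi=3+1=4
cmp esi, 10  (cmp 4,10)
jl top: taken
and ecx, esi → ecx=0&4=0
add esi, 1 → esi=4+1=5
cmp esi, 10  (cmp 5,10)
jl top: taken
and ecx, esi → ecx=0&5=0
add esi, 1 → esi=5+1=6
cmp esi, 10  (cmp 6,10)
jl top: taken
and ecx, esi → ecx=0&6=0
add esi, 1 → esi=6+1=7
cmp esi, 10  (cmp 7,10)
jl top: taken
and ecx, esi → ecx=0&7=0
add esi, 1 → esi=7+1=8
cmp esi, 10  (cmp 8,10)
jl top: taken
and ecx, esi → ecx=0&8=0
add esi, 1 → esi=8+1=9
cmp esi, 10  (cmp 9,10)
jl top: taken
and ecx, esi → ecx=0&9=0
add esi, 1 → esi=9+1=10
cmp esi, 10  (cmp 10,10)
jl top: not taken
and ecx, edx → ecx=0&8=0
halt.
Total executed instructions: 33.

33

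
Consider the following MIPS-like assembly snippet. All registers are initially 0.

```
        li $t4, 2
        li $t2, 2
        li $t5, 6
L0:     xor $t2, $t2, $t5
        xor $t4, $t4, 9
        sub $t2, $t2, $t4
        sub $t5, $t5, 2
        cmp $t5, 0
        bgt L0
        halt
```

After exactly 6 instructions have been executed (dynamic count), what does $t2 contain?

$t4=2
$t2=2
$t5=6
$t2=2^6=4
$t4=2^9=11
$t2=4-11=-7
After step 6: $t2 = -7.

-7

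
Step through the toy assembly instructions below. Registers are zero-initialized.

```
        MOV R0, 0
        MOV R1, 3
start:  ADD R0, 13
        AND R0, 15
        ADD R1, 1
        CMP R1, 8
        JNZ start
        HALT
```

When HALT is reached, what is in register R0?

1

R0=0
R1=3
R0=0+13=13
R0=13&15=13
R1=3+1=4
CMP R1, 8  (cmp 4,8)
JNZ start: taken
R0=13+13=26
R0=26&15=10
R1=4+1=5
CMP R1, 8  (cmp 5,8)
JNZ start: taken
R0=10+13=23
R0=23&15=7
R1=5+1=6
CMP R1, 8  (cmp 6,8)
JNZ start: taken
R0=7+13=20
R0=20&15=4
R1=6+1=7
CMP R1, 8  (cmp 7,8)
JNZ start: taken
R0=4+13=17
R0=17&15=1
R1=7+1=8
CMP R1, 8  (cmp 8,8)
JNZ start: not taken
halt.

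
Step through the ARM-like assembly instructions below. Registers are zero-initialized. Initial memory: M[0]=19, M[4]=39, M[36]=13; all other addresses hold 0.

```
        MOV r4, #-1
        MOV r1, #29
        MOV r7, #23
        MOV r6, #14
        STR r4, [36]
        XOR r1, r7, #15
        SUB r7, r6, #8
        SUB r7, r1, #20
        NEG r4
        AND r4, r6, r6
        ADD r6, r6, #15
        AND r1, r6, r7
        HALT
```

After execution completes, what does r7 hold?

r4=-1
r1=29
r7=23
r6=14
STR r4, [36] → M[36]=-1
r1=23^15=24
r7=14-8=6
r7=24-20=4
r4=-(-1)=1
r4=14&14=14
r6=14+15=29
r1=29&4=4
halt.

4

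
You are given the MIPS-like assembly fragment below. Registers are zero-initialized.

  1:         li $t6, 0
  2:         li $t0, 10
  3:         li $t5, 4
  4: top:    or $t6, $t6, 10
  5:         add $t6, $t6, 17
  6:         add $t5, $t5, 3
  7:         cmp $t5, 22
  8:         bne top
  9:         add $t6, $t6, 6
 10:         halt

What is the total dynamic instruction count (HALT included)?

35

after li $t6, 0: $t6=0
after li $t0, 10: $t0=10
after li $t5, 4: $t5=4
after or $t6, $t6, 10: $t6=0|10=10
after add $t6, $t6, 17: $t6=10+17=27
after add $t5, $t5, 3: $t5=4+3=7
cmp $t5, 22  (cmp 7,22)
bne top: taken
after or $t6, $t6, 10: $t6=27|10=27
after add $t6, $t6, 17: $t6=27+17=44
after add $t5, $t5, 3: $t5=7+3=10
cmp $t5, 22  (cmp 10,22)
bne top: taken
after or $t6, $t6, 10: $t6=44|10=46
after add $t6, $t6, 17: $t6=46+17=63
after add $t5, $t5, 3: $t5=10+3=13
cmp $t5, 22  (cmp 13,22)
bne top: taken
after or $t6, $t6, 10: $t6=63|10=63
after add $t6, $t6, 17: $t6=63+17=80
after add $t5, $t5, 3: $t5=13+3=16
cmp $t5, 22  (cmp 16,22)
bne top: taken
after or $t6, $t6, 10: $t6=80|10=90
after add $t6, $t6, 17: $t6=90+17=107
after add $t5, $t5, 3: $t5=16+3=19
cmp $t5, 22  (cmp 19,22)
bne top: taken
after or $t6, $t6, 10: $t6=107|10=107
after add $t6, $t6, 17: $t6=107+17=124
after add $t5, $t5, 3: $t5=19+3=22
cmp $t5, 22  (cmp 22,22)
bne top: not taken
after add $t6, $t6, 6: $t6=124+6=130
halt.
Total executed instructions: 35.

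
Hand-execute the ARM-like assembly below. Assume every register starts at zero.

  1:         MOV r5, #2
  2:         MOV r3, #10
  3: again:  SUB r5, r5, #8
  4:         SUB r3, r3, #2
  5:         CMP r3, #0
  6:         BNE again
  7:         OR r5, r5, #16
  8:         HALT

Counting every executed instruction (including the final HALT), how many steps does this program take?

24

r5=2
r3=10
r5=2-8=-6
r3=10-2=8
CMP r3, #0  (cmp 8,0)
BNE again: taken
r5=(-6)-8=-14
r3=8-2=6
CMP r3, #0  (cmp 6,0)
BNE again: taken
r5=(-14)-8=-22
r3=6-2=4
CMP r3, #0  (cmp 4,0)
BNE again: taken
r5=(-22)-8=-30
r3=4-2=2
CMP r3, #0  (cmp 2,0)
BNE again: taken
r5=(-30)-8=-38
r3=2-2=0
CMP r3, #0  (cmp 0,0)
BNE again: not taken
r5=(-38)|16=-38
halt.
Total executed instructions: 24.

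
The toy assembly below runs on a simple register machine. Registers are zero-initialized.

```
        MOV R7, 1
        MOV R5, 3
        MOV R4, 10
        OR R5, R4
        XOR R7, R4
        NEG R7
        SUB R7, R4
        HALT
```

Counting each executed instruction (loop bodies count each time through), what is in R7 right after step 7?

-21

after MOV R7, 1: R7=1
after MOV R5, 3: R5=3
after MOV R4, 10: R4=10
after OR R5, R4: R5=3|10=11
after XOR R7, R4: R7=1^10=11
after NEG R7: R7=-(11)=-11
after SUB R7, R4: R7=(-11)-10=-21
After step 7: R7 = -21.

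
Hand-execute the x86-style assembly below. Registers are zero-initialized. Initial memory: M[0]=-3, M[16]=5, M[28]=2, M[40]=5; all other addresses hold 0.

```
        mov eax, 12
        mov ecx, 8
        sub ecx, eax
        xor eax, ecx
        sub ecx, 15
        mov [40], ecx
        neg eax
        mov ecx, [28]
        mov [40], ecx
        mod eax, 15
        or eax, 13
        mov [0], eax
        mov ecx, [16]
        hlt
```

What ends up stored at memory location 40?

2

mov eax, 12 → eax=12
mov ecx, 8 → ecx=8
sub ecx, eax → ecx=8-12=-4
xor eax, ecx → eax=12^(-4)=-16
sub ecx, 15 → ecx=(-4)-15=-19
mov [40], ecx → M[40]=-19
neg eax → eax=-(-16)=16
mov ecx, [28] → ecx=M[28]=2
mov [40], ecx → M[40]=2
mod eax, 15 → eax=16%15=1
or eax, 13 → eax=1|13=13
mov [0], eax → M[0]=13
mov ecx, [16] → ecx=M[16]=5
halt.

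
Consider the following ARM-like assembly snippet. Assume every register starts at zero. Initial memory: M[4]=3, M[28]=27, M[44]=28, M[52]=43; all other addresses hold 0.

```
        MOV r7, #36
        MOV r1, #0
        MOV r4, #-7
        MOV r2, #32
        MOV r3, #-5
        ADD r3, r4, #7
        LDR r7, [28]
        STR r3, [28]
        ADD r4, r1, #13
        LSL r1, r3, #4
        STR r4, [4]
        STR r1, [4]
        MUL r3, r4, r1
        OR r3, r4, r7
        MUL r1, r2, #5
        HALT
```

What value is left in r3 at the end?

after MOV r7, #36: r7=36
after MOV r1, #0: r1=0
after MOV r4, #-7: r4=-7
after MOV r2, #32: r2=32
after MOV r3, #-5: r3=-5
after ADD r3, r4, #7: r3=(-7)+7=0
after LDR r7, [28]: r7=M[28]=27
STR r3, [28] → M[28]=0
after ADD r4, r1, #13: r4=0+13=13
after LSL r1, r3, #4: r1=0<<4=0
STR r4, [4] → M[4]=13
STR r1, [4] → M[4]=0
after MUL r3, r4, r1: r3=13*0=0
after OR r3, r4, r7: r3=13|27=31
after MUL r1, r2, #5: r1=32*5=160
halt.

31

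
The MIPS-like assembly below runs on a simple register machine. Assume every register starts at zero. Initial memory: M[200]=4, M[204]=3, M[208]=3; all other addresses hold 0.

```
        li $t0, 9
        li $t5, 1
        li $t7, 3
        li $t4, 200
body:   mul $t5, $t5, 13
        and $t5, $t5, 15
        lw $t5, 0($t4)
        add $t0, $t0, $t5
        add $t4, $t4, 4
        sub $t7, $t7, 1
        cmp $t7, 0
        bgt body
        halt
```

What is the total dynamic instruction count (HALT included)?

29

li $t0, 9 → $t0=9
li $t5, 1 → $t5=1
li $t7, 3 → $t7=3
li $t4, 200 → $t4=200
mul $t5, $t5, 13 → $t5=1*13=13
and $t5, $t5, 15 → $t5=13&15=13
lw $t5, 0($t4) → $t5=M[200]=4
add $t0, $t0, $t5 → $t0=9+4=13
add $t4, $t4, 4 → $t4=200+4=204
sub $t7, $t7, 1 → $t7=3-1=2
cmp $t7, 0  (cmp 2,0)
bgt body: taken
mul $t5, $t5, 13 → $t5=4*13=52
and $t5, $t5, 15 → $t5=52&15=4
lw $t5, 0($t4) → $t5=M[204]=3
add $t0, $t0, $t5 → $t0=13+3=16
add $t4, $t4, 4 → $t4=204+4=208
sub $t7, $t7, 1 → $t7=2-1=1
cmp $t7, 0  (cmp 1,0)
bgt body: taken
mul $t5, $t5, 13 → $t5=3*13=39
and $t5, $t5, 15 → $t5=39&15=7
lw $t5, 0($t4) → $t5=M[208]=3
add $t0, $t0, $t5 → $t0=16+3=19
add $t4, $t4, 4 → $t4=208+4=212
sub $t7, $t7, 1 → $t7=1-1=0
cmp $t7, 0  (cmp 0,0)
bgt body: not taken
halt.
Total executed instructions: 29.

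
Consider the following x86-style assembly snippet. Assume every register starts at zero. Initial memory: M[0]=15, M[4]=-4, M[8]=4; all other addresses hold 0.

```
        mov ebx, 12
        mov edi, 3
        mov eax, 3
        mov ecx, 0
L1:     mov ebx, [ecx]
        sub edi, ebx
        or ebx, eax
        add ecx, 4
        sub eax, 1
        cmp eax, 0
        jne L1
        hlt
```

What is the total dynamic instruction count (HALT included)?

ebx=12
edi=3
eax=3
ecx=0
ebx=M[0]=15
edi=3-15=-12
ebx=15|3=15
ecx=0+4=4
eax=3-1=2
cmp eax, 0  (cmp 2,0)
jne L1: taken
ebx=M[4]=-4
edi=(-12)-(-4)=-8
ebx=(-4)|2=-2
ecx=4+4=8
eax=2-1=1
cmp eax, 0  (cmp 1,0)
jne L1: taken
ebx=M[8]=4
edi=(-8)-4=-12
ebx=4|1=5
ecx=8+4=12
eax=1-1=0
cmp eax, 0  (cmp 0,0)
jne L1: not taken
halt.
Total executed instructions: 26.

26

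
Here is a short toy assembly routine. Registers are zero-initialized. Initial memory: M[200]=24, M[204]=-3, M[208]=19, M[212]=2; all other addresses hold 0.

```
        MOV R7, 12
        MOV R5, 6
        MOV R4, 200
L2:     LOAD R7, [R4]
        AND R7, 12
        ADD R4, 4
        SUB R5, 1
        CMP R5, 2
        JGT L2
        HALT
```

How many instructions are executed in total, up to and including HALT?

MOV R7, 12 → R7=12
MOV R5, 6 → R5=6
MOV R4, 200 → R4=200
LOAD R7, [R4] → R7=M[200]=24
AND R7, 12 → R7=24&12=8
ADD R4, 4 → R4=200+4=204
SUB R5, 1 → R5=6-1=5
CMP R5, 2  (cmp 5,2)
JGT L2: taken
LOAD R7, [R4] → R7=M[204]=-3
AND R7, 12 → R7=(-3)&12=12
ADD R4, 4 → R4=204+4=208
SUB R5, 1 → R5=5-1=4
CMP R5, 2  (cmp 4,2)
JGT L2: taken
LOAD R7, [R4] → R7=M[208]=19
AND R7, 12 → R7=19&12=0
ADD R4, 4 → R4=208+4=212
SUB R5, 1 → R5=4-1=3
CMP R5, 2  (cmp 3,2)
JGT L2: taken
LOAD R7, [R4] → R7=M[212]=2
AND R7, 12 → R7=2&12=0
ADD R4, 4 → R4=212+4=216
SUB R5, 1 → R5=3-1=2
CMP R5, 2  (cmp 2,2)
JGT L2: not taken
halt.
Total executed instructions: 28.

28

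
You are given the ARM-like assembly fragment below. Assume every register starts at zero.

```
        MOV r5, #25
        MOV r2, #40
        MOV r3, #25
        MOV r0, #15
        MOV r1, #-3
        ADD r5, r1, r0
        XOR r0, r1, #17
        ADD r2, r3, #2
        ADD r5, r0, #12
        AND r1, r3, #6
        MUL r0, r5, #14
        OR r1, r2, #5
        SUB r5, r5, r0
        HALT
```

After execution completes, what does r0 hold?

MOV r5, #25 → r5=25
MOV r2, #40 → r2=40
MOV r3, #25 → r3=25
MOV r0, #15 → r0=15
MOV r1, #-3 → r1=-3
ADD r5, r1, r0 → r5=(-3)+15=12
XOR r0, r1, #17 → r0=(-3)^17=-20
ADD r2, r3, #2 → r2=25+2=27
ADD r5, r0, #12 → r5=(-20)+12=-8
AND r1, r3, #6 → r1=25&6=0
MUL r0, r5, #14 → r0=(-8)*14=-112
OR r1, r2, #5 → r1=27|5=31
SUB r5, r5, r0 → r5=(-8)-(-112)=104
halt.

-112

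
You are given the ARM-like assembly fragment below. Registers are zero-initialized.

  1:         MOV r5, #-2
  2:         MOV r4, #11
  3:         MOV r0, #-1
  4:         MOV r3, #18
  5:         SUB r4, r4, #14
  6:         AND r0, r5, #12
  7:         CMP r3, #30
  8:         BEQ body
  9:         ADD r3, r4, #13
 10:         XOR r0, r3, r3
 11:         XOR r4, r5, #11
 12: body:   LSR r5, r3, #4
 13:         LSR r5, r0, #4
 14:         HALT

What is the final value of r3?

after MOV r5, #-2: r5=-2
after MOV r4, #11: r4=11
after MOV r0, #-1: r0=-1
after MOV r3, #18: r3=18
after SUB r4, r4, #14: r4=11-14=-3
after AND r0, r5, #12: r0=(-2)&12=12
CMP r3, #30  (cmp 18,30)
BEQ body: not taken
after ADD r3, r4, #13: r3=(-3)+13=10
after XOR r0, r3, r3: r0=10^10=0
after XOR r4, r5, #11: r4=(-2)^11=-11
after LSR r5, r3, #4: r5=10>>4=0
after LSR r5, r0, #4: r5=0>>4=0
halt.

10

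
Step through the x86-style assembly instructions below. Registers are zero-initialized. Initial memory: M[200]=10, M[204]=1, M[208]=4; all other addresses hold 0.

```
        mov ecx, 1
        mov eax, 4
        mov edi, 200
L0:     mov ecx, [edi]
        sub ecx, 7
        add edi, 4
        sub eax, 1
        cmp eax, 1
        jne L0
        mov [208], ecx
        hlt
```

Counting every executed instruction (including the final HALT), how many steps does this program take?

after mov ecx, 1: ecx=1
after mov eax, 4: eax=4
after mov edi, 200: edi=200
after mov ecx, [edi]: ecx=M[200]=10
after sub ecx, 7: ecx=10-7=3
after add edi, 4: edi=200+4=204
after sub eax, 1: eax=4-1=3
cmp eax, 1  (cmp 3,1)
jne L0: taken
after mov ecx, [edi]: ecx=M[204]=1
after sub ecx, 7: ecx=1-7=-6
after add edi, 4: edi=204+4=208
after sub eax, 1: eax=3-1=2
cmp eax, 1  (cmp 2,1)
jne L0: taken
after mov ecx, [edi]: ecx=M[208]=4
after sub ecx, 7: ecx=4-7=-3
after add edi, 4: edi=208+4=212
after sub eax, 1: eax=2-1=1
cmp eax, 1  (cmp 1,1)
jne L0: not taken
mov [208], ecx → M[208]=-3
halt.
Total executed instructions: 23.

23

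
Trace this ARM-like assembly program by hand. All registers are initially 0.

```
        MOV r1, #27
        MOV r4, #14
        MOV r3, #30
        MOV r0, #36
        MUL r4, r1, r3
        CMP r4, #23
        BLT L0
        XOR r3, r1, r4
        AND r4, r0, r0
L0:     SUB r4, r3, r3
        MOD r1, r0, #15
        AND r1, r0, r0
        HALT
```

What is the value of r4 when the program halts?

after MOV r1, #27: r1=27
after MOV r4, #14: r4=14
after MOV r3, #30: r3=30
after MOV r0, #36: r0=36
after MUL r4, r1, r3: r4=27*30=810
CMP r4, #23  (cmp 810,23)
BLT L0: not taken
after XOR r3, r1, r4: r3=27^810=817
after AND r4, r0, r0: r4=36&36=36
after SUB r4, r3, r3: r4=817-817=0
after MOD r1, r0, #15: r1=36%15=6
after AND r1, r0, r0: r1=36&36=36
halt.

0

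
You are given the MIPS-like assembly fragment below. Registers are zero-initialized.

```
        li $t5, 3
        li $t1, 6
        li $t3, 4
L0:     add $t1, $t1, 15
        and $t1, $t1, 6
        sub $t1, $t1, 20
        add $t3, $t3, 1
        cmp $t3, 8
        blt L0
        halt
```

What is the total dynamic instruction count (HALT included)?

28

after li $t5, 3: $t5=3
after li $t1, 6: $t1=6
after li $t3, 4: $t3=4
after add $t1, $t1, 15: $t1=6+15=21
after and $t1, $t1, 6: $t1=21&6=4
after sub $t1, $t1, 20: $t1=4-20=-16
after add $t3, $t3, 1: $t3=4+1=5
cmp $t3, 8  (cmp 5,8)
blt L0: taken
after add $t1, $t1, 15: $t1=(-16)+15=-1
after and $t1, $t1, 6: $t1=(-1)&6=6
after sub $t1, $t1, 20: $t1=6-20=-14
after add $t3, $t3, 1: $t3=5+1=6
cmp $t3, 8  (cmp 6,8)
blt L0: taken
after add $t1, $t1, 15: $t1=(-14)+15=1
after and $t1, $t1, 6: $t1=1&6=0
after sub $t1, $t1, 20: $t1=0-20=-20
after add $t3, $t3, 1: $t3=6+1=7
cmp $t3, 8  (cmp 7,8)
blt L0: taken
after add $t1, $t1, 15: $t1=(-20)+15=-5
after and $t1, $t1, 6: $t1=(-5)&6=2
after sub $t1, $t1, 20: $t1=2-20=-18
after add $t3, $t3, 1: $t3=7+1=8
cmp $t3, 8  (cmp 8,8)
blt L0: not taken
halt.
Total executed instructions: 28.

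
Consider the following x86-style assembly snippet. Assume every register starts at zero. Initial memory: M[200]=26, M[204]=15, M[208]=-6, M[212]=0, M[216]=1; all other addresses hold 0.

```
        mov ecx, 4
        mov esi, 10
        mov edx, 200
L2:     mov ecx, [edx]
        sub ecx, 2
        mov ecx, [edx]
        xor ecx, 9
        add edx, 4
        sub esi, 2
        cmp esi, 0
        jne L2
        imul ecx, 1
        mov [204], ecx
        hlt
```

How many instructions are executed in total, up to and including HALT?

ecx=4
esi=10
edx=200
ecx=M[200]=26
ecx=26-2=24
ecx=M[200]=26
ecx=26^9=19
edx=200+4=204
esi=10-2=8
cmp esi, 0  (cmp 8,0)
jne L2: taken
ecx=M[204]=15
ecx=15-2=13
ecx=M[204]=15
ecx=15^9=6
edx=204+4=208
esi=8-2=6
cmp esi, 0  (cmp 6,0)
jne L2: taken
ecx=M[208]=-6
ecx=(-6)-2=-8
ecx=M[208]=-6
ecx=(-6)^9=-13
edx=208+4=212
esi=6-2=4
cmp esi, 0  (cmp 4,0)
jne L2: taken
ecx=M[212]=0
ecx=0-2=-2
ecx=M[212]=0
ecx=0^9=9
edx=212+4=216
esi=4-2=2
cmp esi, 0  (cmp 2,0)
jne L2: taken
ecx=M[216]=1
ecx=1-2=-1
ecx=M[216]=1
ecx=1^9=8
edx=216+4=220
esi=2-2=0
cmp esi, 0  (cmp 0,0)
jne L2: not taken
ecx=8*1=8
mov [204], ecx → M[204]=8
halt.
Total executed instructions: 46.

46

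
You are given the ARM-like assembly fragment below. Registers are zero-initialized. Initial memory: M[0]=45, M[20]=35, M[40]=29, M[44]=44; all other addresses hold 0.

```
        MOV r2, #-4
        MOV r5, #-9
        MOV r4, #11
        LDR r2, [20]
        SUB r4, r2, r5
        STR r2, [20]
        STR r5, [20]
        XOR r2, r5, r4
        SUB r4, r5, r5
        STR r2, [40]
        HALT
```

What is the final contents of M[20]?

-9

r2=-4
r5=-9
r4=11
r2=M[20]=35
r4=35-(-9)=44
STR r2, [20] → M[20]=35
STR r5, [20] → M[20]=-9
r2=(-9)^44=-37
r4=(-9)-(-9)=0
STR r2, [40] → M[40]=-37
halt.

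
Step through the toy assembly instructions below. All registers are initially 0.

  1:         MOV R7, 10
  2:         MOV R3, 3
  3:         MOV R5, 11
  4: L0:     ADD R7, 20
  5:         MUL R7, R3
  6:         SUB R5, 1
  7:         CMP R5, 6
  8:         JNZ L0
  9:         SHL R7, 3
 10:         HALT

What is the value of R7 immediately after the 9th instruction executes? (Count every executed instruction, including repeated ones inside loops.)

110

MOV R7, 10 → R7=10
MOV R3, 3 → R3=3
MOV R5, 11 → R5=11
ADD R7, 20 → R7=10+20=30
MUL R7, R3 → R7=30*3=90
SUB R5, 1 → R5=11-1=10
CMP R5, 6  (cmp 10,6)
JNZ L0: taken
ADD R7, 20 → R7=90+20=110
After step 9: R7 = 110.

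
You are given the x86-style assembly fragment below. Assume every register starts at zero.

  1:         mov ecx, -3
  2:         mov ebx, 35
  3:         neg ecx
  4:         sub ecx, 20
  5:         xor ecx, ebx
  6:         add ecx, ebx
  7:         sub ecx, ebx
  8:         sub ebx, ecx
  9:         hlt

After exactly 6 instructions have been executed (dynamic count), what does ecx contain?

after mov ecx, -3: ecx=-3
after mov ebx, 35: ebx=35
after neg ecx: ecx=-(-3)=3
after sub ecx, 20: ecx=3-20=-17
after xor ecx, ebx: ecx=(-17)^35=-52
after add ecx, ebx: ecx=(-52)+35=-17
After step 6: ecx = -17.

-17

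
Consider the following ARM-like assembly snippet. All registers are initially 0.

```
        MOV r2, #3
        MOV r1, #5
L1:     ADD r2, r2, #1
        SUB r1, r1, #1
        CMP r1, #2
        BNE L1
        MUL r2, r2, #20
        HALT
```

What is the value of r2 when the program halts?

120

MOV r2, #3 → r2=3
MOV r1, #5 → r1=5
ADD r2, r2, #1 → r2=3+1=4
SUB r1, r1, #1 → r1=5-1=4
CMP r1, #2  (cmp 4,2)
BNE L1: taken
ADD r2, r2, #1 → r2=4+1=5
SUB r1, r1, #1 → r1=4-1=3
CMP r1, #2  (cmp 3,2)
BNE L1: taken
ADD r2, r2, #1 → r2=5+1=6
SUB r1, r1, #1 → r1=3-1=2
CMP r1, #2  (cmp 2,2)
BNE L1: not taken
MUL r2, r2, #20 → r2=6*20=120
halt.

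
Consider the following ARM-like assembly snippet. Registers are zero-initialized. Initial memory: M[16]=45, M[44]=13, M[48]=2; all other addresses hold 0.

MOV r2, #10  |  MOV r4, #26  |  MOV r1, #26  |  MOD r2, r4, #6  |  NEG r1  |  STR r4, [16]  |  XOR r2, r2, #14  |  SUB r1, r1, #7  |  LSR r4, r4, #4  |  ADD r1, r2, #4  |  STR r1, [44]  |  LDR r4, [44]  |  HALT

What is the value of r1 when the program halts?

after MOV r2, #10: r2=10
after MOV r4, #26: r4=26
after MOV r1, #26: r1=26
after MOD r2, r4, #6: r2=26%6=2
after NEG r1: r1=-(26)=-26
STR r4, [16] → M[16]=26
after XOR r2, r2, #14: r2=2^14=12
after SUB r1, r1, #7: r1=(-26)-7=-33
after LSR r4, r4, #4: r4=26>>4=1
after ADD r1, r2, #4: r1=12+4=16
STR r1, [44] → M[44]=16
after LDR r4, [44]: r4=M[44]=16
halt.

16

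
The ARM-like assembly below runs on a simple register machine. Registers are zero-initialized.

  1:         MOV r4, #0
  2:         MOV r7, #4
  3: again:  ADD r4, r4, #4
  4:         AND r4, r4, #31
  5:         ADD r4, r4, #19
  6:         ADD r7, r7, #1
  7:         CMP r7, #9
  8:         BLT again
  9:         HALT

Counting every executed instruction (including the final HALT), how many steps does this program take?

33

MOV r4, #0 → r4=0
MOV r7, #4 → r7=4
ADD r4, r4, #4 → r4=0+4=4
AND r4, r4, #31 → r4=4&31=4
ADD r4, r4, #19 → r4=4+19=23
ADD r7, r7, #1 → r7=4+1=5
CMP r7, #9  (cmp 5,9)
BLT again: taken
ADD r4, r4, #4 → r4=23+4=27
AND r4, r4, #31 → r4=27&31=27
ADD r4, r4, #19 → r4=27+19=46
ADD r7, r7, #1 → r7=5+1=6
CMP r7, #9  (cmp 6,9)
BLT again: taken
ADD r4, r4, #4 → r4=46+4=50
AND r4, r4, #31 → r4=50&31=18
ADD r4, r4, #19 → r4=18+19=37
ADD r7, r7, #1 → r7=6+1=7
CMP r7, #9  (cmp 7,9)
BLT again: taken
ADD r4, r4, #4 → r4=37+4=41
AND r4, r4, #31 → r4=41&31=9
ADD r4, r4, #19 → r4=9+19=28
ADD r7, r7, #1 → r7=7+1=8
CMP r7, #9  (cmp 8,9)
BLT again: taken
ADD r4, r4, #4 → r4=28+4=32
AND r4, r4, #31 → r4=32&31=0
ADD r4, r4, #19 → r4=0+19=19
ADD r7, r7, #1 → r7=8+1=9
CMP r7, #9  (cmp 9,9)
BLT again: not taken
halt.
Total executed instructions: 33.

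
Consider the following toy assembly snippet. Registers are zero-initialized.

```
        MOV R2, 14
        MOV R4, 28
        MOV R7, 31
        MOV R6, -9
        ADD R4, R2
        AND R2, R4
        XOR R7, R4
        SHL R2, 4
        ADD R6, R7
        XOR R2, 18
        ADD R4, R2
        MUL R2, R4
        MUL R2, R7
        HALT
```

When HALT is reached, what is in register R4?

MOV R2, 14 → R2=14
MOV R4, 28 → R4=28
MOV R7, 31 → R7=31
MOV R6, -9 → R6=-9
ADD R4, R2 → R4=28+14=42
AND R2, R4 → R2=14&42=10
XOR R7, R4 → R7=31^42=53
SHL R2, 4 → R2=10<<4=160
ADD R6, R7 → R6=(-9)+53=44
XOR R2, 18 → R2=160^18=178
ADD R4, R2 → R4=42+178=220
MUL R2, R4 → R2=178*220=39160
MUL R2, R7 → R2=39160*53=2075480
halt.

220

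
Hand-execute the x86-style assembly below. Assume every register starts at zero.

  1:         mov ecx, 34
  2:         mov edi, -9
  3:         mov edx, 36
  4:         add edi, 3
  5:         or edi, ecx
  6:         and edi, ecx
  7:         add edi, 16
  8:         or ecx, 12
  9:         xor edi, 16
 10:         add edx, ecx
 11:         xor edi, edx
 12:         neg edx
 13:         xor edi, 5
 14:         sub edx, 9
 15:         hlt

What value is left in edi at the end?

117

mov ecx, 34 → ecx=34
mov edi, -9 → edi=-9
mov edx, 36 → edx=36
add edi, 3 → edi=(-9)+3=-6
or edi, ecx → edi=(-6)|34=-6
and edi, ecx → edi=(-6)&34=34
add edi, 16 → edi=34+16=50
or ecx, 12 → ecx=34|12=46
xor edi, 16 → edi=50^16=34
add edx, ecx → edx=36+46=82
xor edi, edx → edi=34^82=112
neg edx → edx=-(82)=-82
xor edi, 5 → edi=112^5=117
sub edx, 9 → edx=(-82)-9=-91
halt.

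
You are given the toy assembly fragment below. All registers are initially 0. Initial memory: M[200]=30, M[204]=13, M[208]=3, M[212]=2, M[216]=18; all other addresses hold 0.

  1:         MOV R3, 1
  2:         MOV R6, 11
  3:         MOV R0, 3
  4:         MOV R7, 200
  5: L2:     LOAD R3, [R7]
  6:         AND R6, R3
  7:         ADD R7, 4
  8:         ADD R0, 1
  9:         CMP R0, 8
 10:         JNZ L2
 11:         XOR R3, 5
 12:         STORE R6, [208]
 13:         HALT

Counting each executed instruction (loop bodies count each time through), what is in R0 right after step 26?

7

MOV R3, 1 → R3=1
MOV R6, 11 → R6=11
MOV R0, 3 → R0=3
MOV R7, 200 → R7=200
LOAD R3, [R7] → R3=M[200]=30
AND R6, R3 → R6=11&30=10
ADD R7, 4 → R7=200+4=204
ADD R0, 1 → R0=3+1=4
CMP R0, 8  (cmp 4,8)
JNZ L2: taken
LOAD R3, [R7] → R3=M[204]=13
AND R6, R3 → R6=10&13=8
ADD R7, 4 → R7=204+4=208
ADD R0, 1 → R0=4+1=5
CMP R0, 8  (cmp 5,8)
JNZ L2: taken
LOAD R3, [R7] → R3=M[208]=3
AND R6, R3 → R6=8&3=0
ADD R7, 4 → R7=208+4=212
ADD R0, 1 → R0=5+1=6
CMP R0, 8  (cmp 6,8)
JNZ L2: taken
LOAD R3, [R7] → R3=M[212]=2
AND R6, R3 → R6=0&2=0
ADD R7, 4 → R7=212+4=216
ADD R0, 1 → R0=6+1=7
After step 26: R0 = 7.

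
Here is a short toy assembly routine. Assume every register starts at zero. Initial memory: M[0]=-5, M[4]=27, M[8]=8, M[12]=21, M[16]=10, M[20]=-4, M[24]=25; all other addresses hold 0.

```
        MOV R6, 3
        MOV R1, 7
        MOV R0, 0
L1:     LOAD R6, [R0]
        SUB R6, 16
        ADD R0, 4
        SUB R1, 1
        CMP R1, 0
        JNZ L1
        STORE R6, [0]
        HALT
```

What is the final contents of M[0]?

R6=3
R1=7
R0=0
R6=M[0]=-5
R6=(-5)-16=-21
R0=0+4=4
R1=7-1=6
CMP R1, 0  (cmp 6,0)
JNZ L1: taken
R6=M[4]=27
R6=27-16=11
R0=4+4=8
R1=6-1=5
CMP R1, 0  (cmp 5,0)
JNZ L1: taken
R6=M[8]=8
R6=8-16=-8
R0=8+4=12
R1=5-1=4
CMP R1, 0  (cmp 4,0)
JNZ L1: taken
R6=M[12]=21
R6=21-16=5
R0=12+4=16
R1=4-1=3
CMP R1, 0  (cmp 3,0)
JNZ L1: taken
R6=M[16]=10
R6=10-16=-6
R0=16+4=20
R1=3-1=2
CMP R1, 0  (cmp 2,0)
JNZ L1: taken
R6=M[20]=-4
R6=(-4)-16=-20
R0=20+4=24
R1=2-1=1
CMP R1, 0  (cmp 1,0)
JNZ L1: taken
R6=M[24]=25
R6=25-16=9
R0=24+4=28
R1=1-1=0
CMP R1, 0  (cmp 0,0)
JNZ L1: not taken
STORE R6, [0] → M[0]=9
halt.

9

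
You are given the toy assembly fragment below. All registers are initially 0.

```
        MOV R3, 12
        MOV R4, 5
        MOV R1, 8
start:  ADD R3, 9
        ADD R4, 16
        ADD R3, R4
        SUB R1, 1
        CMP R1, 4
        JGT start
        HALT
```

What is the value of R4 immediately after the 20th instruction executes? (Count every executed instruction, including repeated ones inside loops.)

after MOV R3, 12: R3=12
after MOV R4, 5: R4=5
after MOV R1, 8: R1=8
after ADD R3, 9: R3=12+9=21
after ADD R4, 16: R4=5+16=21
after ADD R3, R4: R3=21+21=42
after SUB R1, 1: R1=8-1=7
CMP R1, 4  (cmp 7,4)
JGT start: taken
after ADD R3, 9: R3=42+9=51
after ADD R4, 16: R4=21+16=37
after ADD R3, R4: R3=51+37=88
after SUB R1, 1: R1=7-1=6
CMP R1, 4  (cmp 6,4)
JGT start: taken
after ADD R3, 9: R3=88+9=97
after ADD R4, 16: R4=37+16=53
after ADD R3, R4: R3=97+53=150
after SUB R1, 1: R1=6-1=5
CMP R1, 4  (cmp 5,4)
After step 20: R4 = 53.

53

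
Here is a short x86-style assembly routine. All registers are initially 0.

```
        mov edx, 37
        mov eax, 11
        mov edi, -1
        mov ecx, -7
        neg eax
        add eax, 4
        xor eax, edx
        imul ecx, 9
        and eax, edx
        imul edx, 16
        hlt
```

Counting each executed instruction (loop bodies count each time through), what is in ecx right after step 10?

-63

edx=37
eax=11
edi=-1
ecx=-7
eax=-(11)=-11
eax=(-11)+4=-7
eax=(-7)^37=-36
ecx=(-7)*9=-63
eax=(-36)&37=4
edx=37*16=592
After step 10: ecx = -63.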